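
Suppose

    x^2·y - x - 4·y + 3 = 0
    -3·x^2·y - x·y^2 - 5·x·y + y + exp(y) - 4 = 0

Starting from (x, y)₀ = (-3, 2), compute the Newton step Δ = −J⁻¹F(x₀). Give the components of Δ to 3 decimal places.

(0.764, -1.215)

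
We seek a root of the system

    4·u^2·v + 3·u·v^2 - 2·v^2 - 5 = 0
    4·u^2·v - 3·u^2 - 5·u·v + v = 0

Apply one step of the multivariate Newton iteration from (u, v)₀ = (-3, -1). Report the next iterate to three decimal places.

(-1.579, -0.765)

At (-3, -1): F = (-52.000, -79.000).
Jacobian J = [[8·u·v + 3·v^2, 4·u^2 + 6·u·v - 4·v], [8·u·v - 6·u - 5·v, 4·u^2 - 5·u + 1]].
At the point, J = [[27.000, 58.000], [47.000, 52.000]] (det J = -1322.000).
Solving J·Δ = −F gives Δ = (1.421, 0.235).
Then the next iterate is (u, v)₁ = (-1.579, -0.765).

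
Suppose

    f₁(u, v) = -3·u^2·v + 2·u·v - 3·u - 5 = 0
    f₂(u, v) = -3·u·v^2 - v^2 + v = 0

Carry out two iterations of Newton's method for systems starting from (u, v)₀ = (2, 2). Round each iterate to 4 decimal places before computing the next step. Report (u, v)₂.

(-0.0516, 1.4443)

At (2, 2): F = (-27.0000, -26.0000).
Jacobian J = [[-6·u·v + 2·v - 3, -3·u^2 + 2·u], [-3·v^2, -6·u·v - 2·v + 1]].
At the point, J = [[-23.0000, -8.0000], [-12.0000, -27.0000]] (det J = 525.0000).
Solving J·Δ = −F gives Δ = (-0.9924, -0.5219).
Then the next iterate is (u, v)₁ = (1.0076, 1.4781).
Round to (1.0076, 1.4781) and repeat: F = (-9.546090, -7.310831), J = [[-8.979801, -1.030573], [-6.554339, -10.892201]].
Δ = (-1.0592, -0.0338), so (u, v)₂ = (-0.0516, 1.4443).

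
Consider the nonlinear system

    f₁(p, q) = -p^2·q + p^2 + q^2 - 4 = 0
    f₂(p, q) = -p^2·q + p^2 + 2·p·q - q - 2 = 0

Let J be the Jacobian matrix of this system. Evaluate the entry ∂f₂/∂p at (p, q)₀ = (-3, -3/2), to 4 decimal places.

∂f₂/∂p = -2·p·q + 2·p + 2·q.
At (-3, -3/2) this is -18.0000.

-18.0000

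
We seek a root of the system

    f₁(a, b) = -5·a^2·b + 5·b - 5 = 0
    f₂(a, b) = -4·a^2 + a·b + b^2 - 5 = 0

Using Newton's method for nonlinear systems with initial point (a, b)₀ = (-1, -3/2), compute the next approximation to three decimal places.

(-1.333, -3.354)

At (-1, -3/2): F = (-5.000, -5.250).
Jacobian J = [[-10·a·b, -5·a^2 + 5], [-8·a + b, a + 2·b]].
At the point, J = [[-15.000, 0.000], [6.500, -4.000]] (det J = 60.000).
Solving J·Δ = −F gives Δ = (-0.333, -1.854).
Then the next iterate is (a, b)₁ = (-1.333, -3.354).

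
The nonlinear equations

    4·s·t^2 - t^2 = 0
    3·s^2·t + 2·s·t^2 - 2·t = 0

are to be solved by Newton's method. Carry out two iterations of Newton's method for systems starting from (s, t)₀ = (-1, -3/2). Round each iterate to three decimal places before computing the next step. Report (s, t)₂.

(-0.872, -0.415)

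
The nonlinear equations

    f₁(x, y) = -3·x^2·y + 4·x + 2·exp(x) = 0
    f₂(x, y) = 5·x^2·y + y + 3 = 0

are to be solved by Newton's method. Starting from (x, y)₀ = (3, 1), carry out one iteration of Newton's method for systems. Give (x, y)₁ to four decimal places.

(1.7681, 0.7382)

At (3, 1): F = (25.171074, 49.0000).
Jacobian J = [[-6·x·y + 2·exp(x) + 4, -3·x^2], [10·x·y, 5·x^2 + 1]].
At the point, J = [[26.171074, -27.0000], [30.0000, 46.0000]] (det J = 2013.869397).
Solving J·Δ = −F gives Δ = (-1.2319, -0.2618).
Then the next iterate is (x, y)₁ = (1.7681, 0.7382).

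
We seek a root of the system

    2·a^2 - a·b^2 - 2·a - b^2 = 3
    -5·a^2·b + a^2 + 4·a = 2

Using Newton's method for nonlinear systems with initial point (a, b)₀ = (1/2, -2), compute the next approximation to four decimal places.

(0.4456, -0.4529)

At (1/2, -2): F = (-9.5000, 2.7500).
Jacobian J = [[4·a - b^2 - 2, -2·a·b - 2·b], [-10·a·b + 2·a + 4, -5·a^2]].
At the point, J = [[-4.0000, 6.0000], [15.0000, -1.2500]] (det J = -85.0000).
Solving J·Δ = −F gives Δ = (-0.0544, 1.5471).
Then the next iterate is (a, b)₁ = (0.4456, -0.4529).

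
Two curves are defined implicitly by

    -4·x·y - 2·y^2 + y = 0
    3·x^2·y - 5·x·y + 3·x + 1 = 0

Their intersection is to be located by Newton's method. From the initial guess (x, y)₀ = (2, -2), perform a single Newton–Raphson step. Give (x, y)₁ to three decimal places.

(1.667, -5.333)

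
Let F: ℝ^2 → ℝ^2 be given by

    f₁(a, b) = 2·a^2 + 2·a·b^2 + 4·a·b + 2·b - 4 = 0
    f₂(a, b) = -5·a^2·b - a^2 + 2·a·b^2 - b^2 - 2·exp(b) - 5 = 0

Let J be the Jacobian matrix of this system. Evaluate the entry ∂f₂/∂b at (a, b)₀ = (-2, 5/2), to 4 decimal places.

-69.3650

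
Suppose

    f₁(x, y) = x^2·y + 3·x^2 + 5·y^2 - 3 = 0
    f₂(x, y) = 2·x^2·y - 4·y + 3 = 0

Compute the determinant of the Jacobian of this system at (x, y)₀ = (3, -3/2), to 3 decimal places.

J = [[2·x·y + 6·x, x^2 + 10·y], [4·x·y, 2·x^2 - 4]].
At the point, J = [[9.000, -6.000], [-18.000, 14.000]].
det J = 18.000.

18.000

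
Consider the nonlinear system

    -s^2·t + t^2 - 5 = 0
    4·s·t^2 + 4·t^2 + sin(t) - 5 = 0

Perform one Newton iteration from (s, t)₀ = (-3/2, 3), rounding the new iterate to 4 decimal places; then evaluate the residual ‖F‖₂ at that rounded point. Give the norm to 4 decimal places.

5.0462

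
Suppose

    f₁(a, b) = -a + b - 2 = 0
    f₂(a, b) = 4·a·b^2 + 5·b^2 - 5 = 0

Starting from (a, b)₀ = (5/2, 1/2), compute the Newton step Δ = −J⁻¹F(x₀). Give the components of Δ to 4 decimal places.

(-3.6719, 0.3281)

At (5/2, 1/2): F = (-4.0000, -1.2500).
Jacobian J = [[-1, 1], [4·b^2, 8·a·b + 10·b]].
At the point, J = [[-1.0000, 1.0000], [1.0000, 15.0000]] (det J = -16.0000).
Solving J·Δ = −F gives Δ = (-3.6719, 0.3281).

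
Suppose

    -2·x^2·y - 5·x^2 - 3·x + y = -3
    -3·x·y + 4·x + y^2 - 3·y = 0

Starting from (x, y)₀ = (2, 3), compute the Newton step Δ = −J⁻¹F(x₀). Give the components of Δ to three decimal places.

(-0.585, -2.358)

At (2, 3): F = (-44.000, -10.000).
Jacobian J = [[-4·x·y - 10·x - 3, -2·x^2 + 1], [-3·y + 4, -3·x + 2·y - 3]].
At the point, J = [[-47.000, -7.000], [-5.000, -3.000]] (det J = 106.000).
Solving J·Δ = −F gives Δ = (-0.585, -2.358).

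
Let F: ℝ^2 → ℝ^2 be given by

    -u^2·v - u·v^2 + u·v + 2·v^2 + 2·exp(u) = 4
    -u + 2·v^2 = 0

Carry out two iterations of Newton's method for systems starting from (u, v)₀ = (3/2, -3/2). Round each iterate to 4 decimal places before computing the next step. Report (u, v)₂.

At (3/2, -3/2): F = (7.213378, 3.0000).
Jacobian J = [[-2·u·v - v^2 + v + 2·exp(u), -u^2 - 2·u·v + u + 4·v], [-1, 4·v]].
At the point, J = [[9.713378, -2.2500], [-1.0000, -6.0000]] (det J = -60.530269).
Solving J·Δ = −F gives Δ = (-0.6035, 0.6006).
Then the next iterate is (u, v)₁ = (0.8965, -0.8994).
Round to (0.8965, -0.8994) and repeat: F = (1.711209, 0.721341), J = [[4.806323, -1.892188], [-1.0000, -3.5976]].
Δ = (-0.2498, 0.2699), so (u, v)₂ = (0.6467, -0.6295).

(0.6467, -0.6295)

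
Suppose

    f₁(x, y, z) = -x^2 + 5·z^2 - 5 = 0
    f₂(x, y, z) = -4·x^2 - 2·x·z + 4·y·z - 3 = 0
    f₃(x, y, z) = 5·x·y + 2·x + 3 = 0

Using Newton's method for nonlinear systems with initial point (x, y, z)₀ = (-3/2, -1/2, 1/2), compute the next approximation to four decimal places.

(-0.5942, -0.0604, 1.1565)

At (-3/2, -1/2, 1/2): F = (-6.0000, -11.5000, 3.7500).
Jacobian J = [[-2·x, 0, 10·z], [-8·x - 2·z, 4·z, -2·x + 4·y], [5·y + 2, 5·x, 0]].
At the point, J = [[3.0000, 0.0000, 5.0000], [11.0000, 2.0000, 1.0000], [-0.5000, -7.5000, 0.0000]] (det J = -385.0000).
Solving J·Δ = −F gives Δ = (0.9058, 0.4396, 0.6565).
Then the next iterate is (x, y, z)₁ = (-0.5942, -0.0604, 1.1565).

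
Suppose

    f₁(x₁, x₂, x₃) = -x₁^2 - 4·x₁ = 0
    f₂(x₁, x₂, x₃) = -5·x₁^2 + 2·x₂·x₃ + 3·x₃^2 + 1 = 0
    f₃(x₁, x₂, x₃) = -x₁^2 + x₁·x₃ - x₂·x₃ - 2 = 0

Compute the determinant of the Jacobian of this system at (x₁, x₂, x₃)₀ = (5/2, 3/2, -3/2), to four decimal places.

J = [[-2·x₁ - 4, 0, 0], [-10·x₁, 2·x₃, 2·x₂ + 6·x₃], [-2·x₁ + x₃, -x₃, x₁ - x₂]].
At the point, J = [[-9.0000, 0.0000, 0.0000], [-25.0000, -3.0000, -6.0000], [-6.5000, 1.5000, 1.0000]].
det J = -54.0000.

-54.0000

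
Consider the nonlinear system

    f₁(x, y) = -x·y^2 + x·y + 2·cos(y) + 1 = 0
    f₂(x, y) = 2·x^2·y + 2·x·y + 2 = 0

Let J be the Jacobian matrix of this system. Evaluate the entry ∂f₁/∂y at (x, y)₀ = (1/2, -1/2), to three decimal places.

∂f₁/∂y = -2·x·y + x - 2·sin(y).
At (1/2, -1/2) this is 1.959.

1.959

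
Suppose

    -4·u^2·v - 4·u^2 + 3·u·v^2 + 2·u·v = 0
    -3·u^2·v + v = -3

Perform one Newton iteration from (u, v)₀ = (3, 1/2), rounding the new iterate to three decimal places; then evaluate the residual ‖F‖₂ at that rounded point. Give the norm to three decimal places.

10.894

At (3, 1/2): F = (-48.750, -10.000).
Jacobian J = [[-8·u·v - 8·u + 3·v^2 + 2·v, -4·u^2 + 6·u·v + 2·u], [-6·u·v, -3·u^2 + 1]].
At the point, J = [[-34.250, -21.000], [-9.000, -26.000]] (det J = 701.500).
Solving J·Δ = −F gives Δ = (-1.507, 0.137).
Then the next iterate is (u, v)₁ = (1.493, 0.637).
Re-evaluating at (1.493, 0.637): F = (-10.87629, -0.62271), so ‖F‖₂ = 10.894.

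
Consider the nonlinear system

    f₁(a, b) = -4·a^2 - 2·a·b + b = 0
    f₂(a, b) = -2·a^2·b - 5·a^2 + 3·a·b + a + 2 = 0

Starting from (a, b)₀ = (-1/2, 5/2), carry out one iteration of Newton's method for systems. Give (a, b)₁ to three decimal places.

(-0.457, 0.521)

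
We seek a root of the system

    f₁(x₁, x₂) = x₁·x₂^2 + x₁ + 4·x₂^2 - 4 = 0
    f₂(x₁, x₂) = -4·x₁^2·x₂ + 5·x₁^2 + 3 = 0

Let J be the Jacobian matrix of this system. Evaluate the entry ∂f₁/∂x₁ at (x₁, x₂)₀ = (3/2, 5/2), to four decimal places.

7.2500

∂f₁/∂x₁ = x₂^2 + 1.
At (3/2, 5/2) this is 7.2500.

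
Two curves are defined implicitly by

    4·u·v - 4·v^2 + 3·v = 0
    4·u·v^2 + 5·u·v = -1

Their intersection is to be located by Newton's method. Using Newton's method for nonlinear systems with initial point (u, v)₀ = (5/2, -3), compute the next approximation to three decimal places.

(10.147, 1.507)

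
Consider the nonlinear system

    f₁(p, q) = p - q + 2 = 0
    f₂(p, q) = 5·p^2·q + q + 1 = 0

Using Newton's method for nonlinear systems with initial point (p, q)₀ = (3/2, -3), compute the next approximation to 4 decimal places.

(2.8397, 4.8397)

At (3/2, -3): F = (6.5000, -35.7500).
Jacobian J = [[1, -1], [10·p·q, 5·p^2 + 1]].
At the point, J = [[1.0000, -1.0000], [-45.0000, 12.2500]] (det J = -32.7500).
Solving J·Δ = −F gives Δ = (1.3397, 7.8397).
Then the next iterate is (p, q)₁ = (2.8397, 4.8397).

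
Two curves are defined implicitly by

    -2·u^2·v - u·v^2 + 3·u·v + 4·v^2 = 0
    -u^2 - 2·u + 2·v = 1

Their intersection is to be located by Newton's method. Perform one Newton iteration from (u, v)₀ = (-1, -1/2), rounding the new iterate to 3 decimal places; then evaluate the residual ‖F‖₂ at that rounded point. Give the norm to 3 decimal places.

At (-1, -1/2): F = (3.750, -1.000).
Jacobian J = [[-4·u·v - v^2 + 3·v, -2·u^2 - 2·u·v + 3·u + 8·v], [-2·u - 2, 2]].
At the point, J = [[-3.750, -10.000], [0.000, 2.000]] (det J = -7.500).
Solving J·Δ = −F gives Δ = (-0.333, 0.500).
Then the next iterate is (u, v)₁ = (-1.333, 0.000).
Re-evaluating at (-1.333, 0.000): F = (0.000, -0.11089), so ‖F‖₂ = 0.111.

0.111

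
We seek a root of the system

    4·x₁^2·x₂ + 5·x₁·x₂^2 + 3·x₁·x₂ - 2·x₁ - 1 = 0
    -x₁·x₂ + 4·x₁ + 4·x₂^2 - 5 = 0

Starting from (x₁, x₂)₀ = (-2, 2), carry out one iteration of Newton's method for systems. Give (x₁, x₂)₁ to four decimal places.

At (-2, 2): F = (-17.0000, 7.0000).
Jacobian J = [[8·x₁·x₂ + 5·x₂^2 + 3·x₂ - 2, 4·x₁^2 + 10·x₁·x₂ + 3·x₁], [-x₂ + 4, -x₁ + 8·x₂]].
At the point, J = [[-8.0000, -30.0000], [2.0000, 18.0000]] (det J = -84.0000).
Solving J·Δ = −F gives Δ = (-1.1429, -0.2619).
Then the next iterate is (x₁, x₂)₁ = (-3.1429, 1.7381).

(-3.1429, 1.7381)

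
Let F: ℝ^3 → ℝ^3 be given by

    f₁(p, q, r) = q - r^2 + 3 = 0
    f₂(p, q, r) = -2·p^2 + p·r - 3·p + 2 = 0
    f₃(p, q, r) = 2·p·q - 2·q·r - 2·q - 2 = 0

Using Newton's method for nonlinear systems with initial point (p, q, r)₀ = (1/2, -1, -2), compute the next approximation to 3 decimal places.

(0.366, 0.493, -1.873)

At (1/2, -1, -2): F = (-2.000, -1.000, -5.000).
Jacobian J = [[0, 1, -2·r], [-4·p + r - 3, 0, p], [2·q, 2·p - 2·r - 2, -2·q]].
At the point, J = [[0.000, 1.000, 4.000], [-7.000, 0.000, 0.500], [-2.000, 3.000, 2.000]] (det J = -71.000).
Solving J·Δ = −F gives Δ = (-0.134, 1.493, 0.127).
Then the next iterate is (p, q, r)₁ = (0.366, 0.493, -1.873).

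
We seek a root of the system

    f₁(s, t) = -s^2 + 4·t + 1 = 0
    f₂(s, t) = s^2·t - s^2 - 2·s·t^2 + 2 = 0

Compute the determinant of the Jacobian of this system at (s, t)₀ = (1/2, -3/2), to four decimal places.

24.7500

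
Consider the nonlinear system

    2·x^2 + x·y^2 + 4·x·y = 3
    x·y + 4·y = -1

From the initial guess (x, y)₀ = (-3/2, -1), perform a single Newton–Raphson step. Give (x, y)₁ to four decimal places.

(-1.0882, -0.2353)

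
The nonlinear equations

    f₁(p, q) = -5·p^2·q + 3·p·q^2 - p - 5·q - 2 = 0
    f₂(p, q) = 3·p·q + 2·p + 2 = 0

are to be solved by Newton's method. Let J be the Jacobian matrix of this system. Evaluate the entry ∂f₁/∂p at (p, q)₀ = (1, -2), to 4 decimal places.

31.0000

∂f₁/∂p = -10·p·q + 3·q^2 - 1.
At (1, -2) this is 31.0000.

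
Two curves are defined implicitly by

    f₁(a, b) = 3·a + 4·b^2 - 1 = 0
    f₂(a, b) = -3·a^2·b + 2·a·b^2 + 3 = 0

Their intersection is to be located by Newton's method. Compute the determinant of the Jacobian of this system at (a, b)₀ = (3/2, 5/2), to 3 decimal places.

224.750

J = [[3, 8·b], [-6·a·b + 2·b^2, -3·a^2 + 4·a·b]].
At the point, J = [[3.000, 20.000], [-10.000, 8.250]].
det J = 224.750.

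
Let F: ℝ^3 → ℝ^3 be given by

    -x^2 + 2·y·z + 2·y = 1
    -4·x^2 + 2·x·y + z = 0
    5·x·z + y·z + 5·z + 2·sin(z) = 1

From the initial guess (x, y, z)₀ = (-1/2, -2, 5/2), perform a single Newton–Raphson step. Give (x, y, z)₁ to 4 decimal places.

(-0.9892, -1.4203, -0.4203)

At (-1/2, -2, 5/2): F = (-15.2500, 3.5000, 1.446944).
Jacobian J = [[-2·x, 2·z + 2, 2·y], [-8·x + 2·y, 2·x, 1], [5·z, z, 5·x + y + 2·cos(z) + 5]].
At the point, J = [[1.0000, 7.0000, -4.0000], [0.0000, -1.0000, 1.0000], [12.5000, 2.5000, -1.102287]] (det J = 36.102287).
Solving J·Δ = −F gives Δ = (-0.4892, 0.5797, -2.9203).
Then the next iterate is (x, y, z)₁ = (-0.9892, -1.4203, -0.4203).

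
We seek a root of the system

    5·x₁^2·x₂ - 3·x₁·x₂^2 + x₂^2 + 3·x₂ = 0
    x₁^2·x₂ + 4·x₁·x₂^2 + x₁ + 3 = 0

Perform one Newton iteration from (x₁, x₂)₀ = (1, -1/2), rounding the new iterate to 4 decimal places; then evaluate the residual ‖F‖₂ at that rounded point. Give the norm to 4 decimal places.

337.4405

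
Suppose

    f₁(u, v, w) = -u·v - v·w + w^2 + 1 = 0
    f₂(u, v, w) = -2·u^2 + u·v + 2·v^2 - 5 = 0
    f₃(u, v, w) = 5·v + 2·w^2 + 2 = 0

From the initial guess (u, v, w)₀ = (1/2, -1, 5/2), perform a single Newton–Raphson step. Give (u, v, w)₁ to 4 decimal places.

At (1/2, -1, 5/2): F = (10.2500, -4.0000, 9.5000).
Jacobian J = [[-v, -u - w, -v + 2·w], [-4·u + v, u + 4·v, 0], [0, 5, 4·w]].
At the point, J = [[1.0000, -3.0000, 6.0000], [-3.0000, -3.5000, 0.0000], [0.0000, 5.0000, 10.0000]] (det J = -215.0000).
Solving J·Δ = −F gives Δ = (-1.8570, 0.4488, -1.1744).
Then the next iterate is (u, v, w)₁ = (-1.3570, -0.5512, 1.3256).

(-1.3570, -0.5512, 1.3256)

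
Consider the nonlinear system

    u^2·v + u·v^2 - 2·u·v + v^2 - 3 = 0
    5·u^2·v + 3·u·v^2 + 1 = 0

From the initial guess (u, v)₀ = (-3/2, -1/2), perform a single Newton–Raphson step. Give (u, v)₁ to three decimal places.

(-15.439, 7.167)

At (-3/2, -1/2): F = (-5.750, -5.750).
Jacobian J = [[2·u·v + v^2 - 2·v, u^2 + 2·u·v - 2·u + 2·v], [10·u·v + 3·v^2, 5·u^2 + 6·u·v]].
At the point, J = [[2.750, 5.750], [8.250, 15.750]] (det J = -4.125).
Solving J·Δ = −F gives Δ = (-13.939, 7.667).
Then the next iterate is (u, v)₁ = (-15.439, 7.167).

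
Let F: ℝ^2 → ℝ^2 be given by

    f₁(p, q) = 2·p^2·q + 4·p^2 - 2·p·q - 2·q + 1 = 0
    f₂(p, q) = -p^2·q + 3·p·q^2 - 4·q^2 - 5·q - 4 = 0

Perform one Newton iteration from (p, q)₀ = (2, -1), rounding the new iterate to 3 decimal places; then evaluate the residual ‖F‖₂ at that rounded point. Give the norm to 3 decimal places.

At (2, -1): F = (15.000, 7.000).
Jacobian J = [[4·p·q + 8·p - 2·q, 2·p^2 - 2·p - 2], [-2·p·q + 3·q^2, -p^2 + 6·p·q - 8·q - 5]].
At the point, J = [[10.000, 2.000], [7.000, -13.000]] (det J = -144.000).
Solving J·Δ = −F gives Δ = (-1.451, -0.243).
Then the next iterate is (p, q)₁ = (0.549, -1.243).
Re-evaluating at (0.549, -1.243): F = (5.30714, -1.04586), so ‖F‖₂ = 5.409.

5.409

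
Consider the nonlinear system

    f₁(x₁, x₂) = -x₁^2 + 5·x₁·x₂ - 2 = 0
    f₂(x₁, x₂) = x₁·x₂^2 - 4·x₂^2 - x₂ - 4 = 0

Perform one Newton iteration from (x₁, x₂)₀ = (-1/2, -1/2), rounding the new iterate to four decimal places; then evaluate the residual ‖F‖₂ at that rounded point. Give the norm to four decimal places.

38.4285

At (-1/2, -1/2): F = (-1.0000, -4.6250).
Jacobian J = [[-2·x₁ + 5·x₂, 5·x₁], [x₂^2, 2·x₁·x₂ - 8·x₂ - 1]].
At the point, J = [[-1.5000, -2.5000], [0.2500, 3.5000]] (det J = -4.6250).
Solving J·Δ = −F gives Δ = (-3.2568, 1.5541).
Then the next iterate is (x₁, x₂)₁ = (-3.7568, 1.0541).
Re-evaluating at (-3.7568, 1.0541): F = (-35.913761, -13.672888), so ‖F‖₂ = 38.4285.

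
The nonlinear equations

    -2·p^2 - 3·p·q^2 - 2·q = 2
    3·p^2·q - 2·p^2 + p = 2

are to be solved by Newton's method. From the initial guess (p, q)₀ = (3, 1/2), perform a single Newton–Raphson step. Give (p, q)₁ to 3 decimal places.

At (3, 1/2): F = (-23.250, -3.500).
Jacobian J = [[-4·p - 3·q^2, -6·p·q - 2], [6·p·q - 4·p + 1, 3·p^2]].
At the point, J = [[-12.750, -11.000], [-2.000, 27.000]] (det J = -366.250).
Solving J·Δ = −F gives Δ = (-1.819, -0.005).
Then the next iterate is (p, q)₁ = (1.181, 0.495).

(1.181, 0.495)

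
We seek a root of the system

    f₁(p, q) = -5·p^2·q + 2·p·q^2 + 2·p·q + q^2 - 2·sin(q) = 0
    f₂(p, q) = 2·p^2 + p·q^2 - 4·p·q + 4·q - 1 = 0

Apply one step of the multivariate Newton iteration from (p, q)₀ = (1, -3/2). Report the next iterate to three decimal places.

At (1, -3/2): F = (13.24499, 3.250).
Jacobian J = [[-10·p·q + 2·q^2 + 2·q, -5·p^2 + 4·p·q + 2·p + 2·q - 2·cos(q)], [4·p + q^2 - 4·q, 2·p·q - 4·p + 4]].
At the point, J = [[16.500, -12.14147], [12.250, -3.000]] (det J = 99.23306).
Solving J·Δ = −F gives Δ = (0.003, 1.095).
Then the next iterate is (p, q)₁ = (1.003, -0.405).

(1.003, -0.405)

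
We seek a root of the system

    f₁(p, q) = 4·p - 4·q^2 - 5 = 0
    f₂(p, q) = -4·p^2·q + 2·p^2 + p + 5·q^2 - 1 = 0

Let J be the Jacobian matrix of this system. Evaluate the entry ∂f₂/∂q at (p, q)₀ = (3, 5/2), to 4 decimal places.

∂f₂/∂q = -4·p^2 + 10·q.
At (3, 5/2) this is -11.0000.

-11.0000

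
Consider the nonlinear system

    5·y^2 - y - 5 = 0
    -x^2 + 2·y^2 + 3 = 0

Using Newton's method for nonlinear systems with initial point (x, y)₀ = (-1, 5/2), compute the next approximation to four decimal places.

At (-1, 5/2): F = (23.7500, 14.5000).
Jacobian J = [[0, 10·y - 1], [-2·x, 4·y]].
At the point, J = [[0.0000, 24.0000], [2.0000, 10.0000]] (det J = -48.0000).
Solving J·Δ = −F gives Δ = (-2.3021, -0.9896).
Then the next iterate is (x, y)₁ = (-3.3021, 1.5104).

(-3.3021, 1.5104)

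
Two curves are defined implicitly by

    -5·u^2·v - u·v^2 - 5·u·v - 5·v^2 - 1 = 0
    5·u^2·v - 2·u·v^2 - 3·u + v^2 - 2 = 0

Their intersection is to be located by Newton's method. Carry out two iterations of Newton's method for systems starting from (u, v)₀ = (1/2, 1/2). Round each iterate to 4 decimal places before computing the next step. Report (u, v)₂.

(-0.8422, 0.9107)

At (1/2, 1/2): F = (-4.2500, -2.8750).
Jacobian J = [[-10·u·v - v^2 - 5·v, -5·u^2 - 2·u·v - 5·u - 10·v], [10·u·v - 2·v^2 - 3, 5·u^2 - 4·u·v + 2·v]].
At the point, J = [[-5.2500, -9.2500], [-1.0000, 1.2500]] (det J = -15.8125).
Solving J·Δ = −F gives Δ = (-2.0178, 0.6858).
Then the next iterate is (u, v)₁ = (-1.5178, 1.1858).
Round to (-1.5178, 1.1858) and repeat: F = (-10.556098, 21.886682), J = [[10.662951, -12.187970], [-23.810316, 21.089413]].
Δ = (0.6756, -0.2751), so (u, v)₂ = (-0.8422, 0.9107).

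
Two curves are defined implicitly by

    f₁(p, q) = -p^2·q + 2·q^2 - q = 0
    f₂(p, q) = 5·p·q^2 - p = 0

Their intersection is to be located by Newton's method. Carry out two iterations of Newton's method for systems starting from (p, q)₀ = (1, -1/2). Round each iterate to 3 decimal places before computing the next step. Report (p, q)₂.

(3.863, -1.008)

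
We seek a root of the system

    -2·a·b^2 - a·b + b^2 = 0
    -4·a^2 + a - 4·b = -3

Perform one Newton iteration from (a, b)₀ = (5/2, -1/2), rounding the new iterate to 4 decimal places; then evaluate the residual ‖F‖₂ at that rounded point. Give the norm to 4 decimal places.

3.1404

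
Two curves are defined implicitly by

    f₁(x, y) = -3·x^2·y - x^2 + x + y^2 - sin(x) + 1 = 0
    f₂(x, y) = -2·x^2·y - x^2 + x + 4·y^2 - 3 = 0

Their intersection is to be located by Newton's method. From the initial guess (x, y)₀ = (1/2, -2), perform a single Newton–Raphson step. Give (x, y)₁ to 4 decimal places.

(-0.0460, -1.2687)

At (1/2, -2): F = (6.270574, 14.2500).
Jacobian J = [[-6·x·y - 2·x - cos(x) + 1, -3·x^2 + 2·y], [-4·x·y - 2·x + 1, -2·x^2 + 8·y]].
At the point, J = [[5.122417, -4.7500], [4.0000, -16.5000]] (det J = -65.519888).
Solving J·Δ = −F gives Δ = (-0.5460, 0.7313).
Then the next iterate is (x, y)₁ = (-0.0460, -1.2687).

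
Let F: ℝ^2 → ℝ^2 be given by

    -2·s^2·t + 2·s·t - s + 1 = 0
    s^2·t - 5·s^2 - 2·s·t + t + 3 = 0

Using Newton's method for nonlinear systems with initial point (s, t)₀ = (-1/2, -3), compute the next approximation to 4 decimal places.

(0.2273, -5.3030)

At (-1/2, -3): F = (6.0000, -5.0000).
Jacobian J = [[-4·s·t + 2·t - 1, -2·s^2 + 2·s], [2·s·t - 10·s - 2·t, s^2 - 2·s + 1]].
At the point, J = [[-13.0000, -1.5000], [14.0000, 2.2500]] (det J = -8.2500).
Solving J·Δ = −F gives Δ = (0.7273, -2.3030).
Then the next iterate is (s, t)₁ = (0.2273, -5.3030).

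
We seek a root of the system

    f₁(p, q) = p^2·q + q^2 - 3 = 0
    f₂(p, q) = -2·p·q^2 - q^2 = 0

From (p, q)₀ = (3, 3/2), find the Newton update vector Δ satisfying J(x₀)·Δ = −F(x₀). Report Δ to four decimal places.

(-0.5833, -0.6250)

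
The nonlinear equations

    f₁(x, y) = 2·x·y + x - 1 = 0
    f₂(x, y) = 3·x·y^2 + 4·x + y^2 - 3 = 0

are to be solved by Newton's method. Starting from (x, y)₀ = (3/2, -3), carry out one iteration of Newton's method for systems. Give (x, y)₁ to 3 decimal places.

At (3/2, -3): F = (-8.500, 52.500).
Jacobian J = [[2·y + 1, 2·x], [3·y^2 + 4, 6·x·y + 2·y]].
At the point, J = [[-5.000, 3.000], [31.000, -33.000]] (det J = 72.000).
Solving J·Δ = −F gives Δ = (-1.708, -0.014).
Then the next iterate is (x, y)₁ = (-0.208, -3.014).

(-0.208, -3.014)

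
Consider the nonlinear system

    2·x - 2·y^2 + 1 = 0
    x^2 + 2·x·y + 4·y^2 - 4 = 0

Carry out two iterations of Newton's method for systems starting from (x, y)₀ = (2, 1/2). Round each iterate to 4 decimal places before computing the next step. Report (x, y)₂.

(0.3273, 0.9319)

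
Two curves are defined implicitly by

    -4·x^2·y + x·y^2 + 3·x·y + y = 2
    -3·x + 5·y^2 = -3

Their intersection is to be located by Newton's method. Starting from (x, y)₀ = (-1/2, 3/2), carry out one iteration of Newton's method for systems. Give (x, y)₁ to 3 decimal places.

(-0.317, 0.487)

At (-1/2, 3/2): F = (-5.375, 15.750).
Jacobian J = [[-8·x·y + y^2 + 3·y, -4·x^2 + 2·x·y + 3·x + 1], [-3, 10·y]].
At the point, J = [[12.750, -3.000], [-3.000, 15.000]] (det J = 182.250).
Solving J·Δ = −F gives Δ = (0.183, -1.013).
Then the next iterate is (x, y)₁ = (-0.317, 0.487).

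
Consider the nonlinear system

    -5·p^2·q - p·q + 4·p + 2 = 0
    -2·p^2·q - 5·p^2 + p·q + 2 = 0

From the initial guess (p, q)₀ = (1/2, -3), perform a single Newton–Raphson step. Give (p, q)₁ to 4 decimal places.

(0.8750, 7.0000)

At (1/2, -3): F = (9.2500, 0.7500).
Jacobian J = [[-10·p·q - q + 4, -5·p^2 - p], [-4·p·q - 10·p + q, -2·p^2 + p]].
At the point, J = [[22.0000, -1.7500], [-2.0000, 0.0000]] (det J = -3.5000).
Solving J·Δ = −F gives Δ = (0.3750, 10.0000).
Then the next iterate is (p, q)₁ = (0.8750, 7.0000).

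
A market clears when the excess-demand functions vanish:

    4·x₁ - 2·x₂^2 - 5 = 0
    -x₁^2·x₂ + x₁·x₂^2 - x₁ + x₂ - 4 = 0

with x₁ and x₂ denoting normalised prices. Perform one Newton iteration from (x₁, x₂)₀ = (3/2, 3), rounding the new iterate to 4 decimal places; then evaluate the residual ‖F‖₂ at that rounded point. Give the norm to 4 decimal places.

At (3/2, 3): F = (-17.0000, 4.2500).
Jacobian J = [[4, -4·x₂], [-2·x₁·x₂ + x₂^2 - 1, -x₁^2 + 2·x₁·x₂ + 1]].
At the point, J = [[4.0000, -12.0000], [-1.0000, 7.7500]] (det J = 19.0000).
Solving J·Δ = −F gives Δ = (4.2500, 0.0000).
Then the next iterate is (x₁, x₂)₁ = (5.7500, 3.0000).
Re-evaluating at (5.7500, 3.0000): F = (0.0000, -54.1875), so ‖F‖₂ = 54.1875.

54.1875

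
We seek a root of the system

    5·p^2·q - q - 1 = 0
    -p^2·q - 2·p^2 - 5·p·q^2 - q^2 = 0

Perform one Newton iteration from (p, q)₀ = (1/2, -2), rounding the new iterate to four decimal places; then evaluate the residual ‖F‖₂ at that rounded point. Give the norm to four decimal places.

4.0694

At (1/2, -2): F = (-1.5000, -14.0000).
Jacobian J = [[10·p·q, 5·p^2 - 1], [-2·p·q - 4·p - 5·q^2, -p^2 - 10·p·q - 2·q]].
At the point, J = [[-10.0000, 0.2500], [-20.0000, 13.7500]] (det J = -132.5000).
Solving J·Δ = −F gives Δ = (-0.1292, 0.8302).
Then the next iterate is (p, q)₁ = (0.3708, -1.1698).
Re-evaluating at (0.3708, -1.1698): F = (-0.634394, -4.019651), so ‖F‖₂ = 4.0694.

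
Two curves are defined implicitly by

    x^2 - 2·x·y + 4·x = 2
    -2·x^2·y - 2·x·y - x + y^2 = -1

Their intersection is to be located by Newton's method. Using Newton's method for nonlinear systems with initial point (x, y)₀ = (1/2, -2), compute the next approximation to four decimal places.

(0.3853, -0.7824)

At (1/2, -2): F = (2.2500, 7.5000).
Jacobian J = [[2·x - 2·y + 4, -2·x], [-4·x·y - 2·y - 1, -2·x^2 - 2·x + 2·y]].
At the point, J = [[9.0000, -1.0000], [7.0000, -5.5000]] (det J = -42.5000).
Solving J·Δ = −F gives Δ = (-0.1147, 1.2176).
Then the next iterate is (x, y)₁ = (0.3853, -0.7824).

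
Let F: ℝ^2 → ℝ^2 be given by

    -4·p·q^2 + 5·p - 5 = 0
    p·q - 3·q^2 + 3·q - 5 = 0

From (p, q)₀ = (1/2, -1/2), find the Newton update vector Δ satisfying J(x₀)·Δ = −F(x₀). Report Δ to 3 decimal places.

At (1/2, -1/2): F = (-3.000, -7.500).
Jacobian J = [[-4·q^2 + 5, -8·p·q], [q, p - 6·q + 3]].
At the point, J = [[4.000, 2.000], [-0.500, 6.500]] (det J = 27.000).
Solving J·Δ = −F gives Δ = (0.167, 1.167).

(0.167, 1.167)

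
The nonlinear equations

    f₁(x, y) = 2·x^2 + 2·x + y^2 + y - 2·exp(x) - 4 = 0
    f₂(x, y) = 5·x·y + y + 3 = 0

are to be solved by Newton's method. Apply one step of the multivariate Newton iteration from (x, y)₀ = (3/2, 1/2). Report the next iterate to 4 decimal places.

At (3/2, 1/2): F = (-4.713378, 7.2500).
Jacobian J = [[4·x - 2·exp(x) + 2, 2·y + 1], [5·y, 5·x + 1]].
At the point, J = [[-0.963378, 2.0000], [2.5000, 8.5000]] (det J = -13.188714).
Solving J·Δ = −F gives Δ = (-4.1372, 0.3639).
Then the next iterate is (x, y)₁ = (-2.6372, 0.8639).

(-2.6372, 0.8639)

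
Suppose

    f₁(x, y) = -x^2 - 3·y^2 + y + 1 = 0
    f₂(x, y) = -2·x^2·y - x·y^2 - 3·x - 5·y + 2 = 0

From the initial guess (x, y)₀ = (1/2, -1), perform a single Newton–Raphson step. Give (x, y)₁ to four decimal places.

At (1/2, -1): F = (-3.2500, 5.5000).
Jacobian J = [[-2·x, -6·y + 1], [-4·x·y - y^2 - 3, -2·x^2 - 2·x·y - 5]].
At the point, J = [[-1.0000, 7.0000], [-2.0000, -4.5000]] (det J = 18.5000).
Solving J·Δ = −F gives Δ = (1.2905, 0.6486).
Then the next iterate is (x, y)₁ = (1.7905, -0.3514).

(1.7905, -0.3514)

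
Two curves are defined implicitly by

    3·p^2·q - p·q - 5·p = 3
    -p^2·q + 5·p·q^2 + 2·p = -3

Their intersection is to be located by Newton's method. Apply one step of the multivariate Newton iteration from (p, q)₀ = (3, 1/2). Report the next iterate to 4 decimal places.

At (3, 1/2): F = (-6.0000, 8.2500).
Jacobian J = [[6·p·q - q - 5, 3·p^2 - p], [-2·p·q + 5·q^2 + 2, -p^2 + 10·p·q]].
At the point, J = [[3.5000, 24.0000], [0.2500, 6.0000]] (det J = 15.0000).
Solving J·Δ = −F gives Δ = (15.6000, -2.0250).
Then the next iterate is (p, q)₁ = (18.6000, -1.5250).

(18.6000, -1.5250)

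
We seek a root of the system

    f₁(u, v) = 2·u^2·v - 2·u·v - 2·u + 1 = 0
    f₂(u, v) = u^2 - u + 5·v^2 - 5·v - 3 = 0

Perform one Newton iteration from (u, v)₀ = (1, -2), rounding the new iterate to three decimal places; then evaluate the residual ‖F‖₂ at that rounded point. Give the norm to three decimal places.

At (1, -2): F = (-1.000, 27.000).
Jacobian J = [[4·u·v - 2·v - 2, 2·u^2 - 2·u], [2·u - 1, 10·v - 5]].
At the point, J = [[-6.000, 0.000], [1.000, -25.000]] (det J = 150.000).
Solving J·Δ = −F gives Δ = (-0.167, 1.073).
Then the next iterate is (u, v)₁ = (0.833, -0.927).
Re-evaluating at (0.833, -0.927): F = (-0.40809, 5.79253), so ‖F‖₂ = 5.807.

5.807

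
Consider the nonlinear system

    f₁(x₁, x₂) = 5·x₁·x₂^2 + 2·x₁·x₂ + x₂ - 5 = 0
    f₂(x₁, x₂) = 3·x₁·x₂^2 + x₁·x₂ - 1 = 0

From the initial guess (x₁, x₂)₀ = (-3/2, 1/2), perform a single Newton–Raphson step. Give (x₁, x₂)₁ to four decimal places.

(10.7692, 2.5769)

At (-3/2, 1/2): F = (-7.8750, -2.8750).
Jacobian J = [[5·x₂^2 + 2·x₂, 10·x₁·x₂ + 2·x₁ + 1], [3·x₂^2 + x₂, 6·x₁·x₂ + x₁]].
At the point, J = [[2.2500, -9.5000], [1.2500, -6.0000]] (det J = -1.6250).
Solving J·Δ = −F gives Δ = (12.2692, 2.0769).
Then the next iterate is (x₁, x₂)₁ = (10.7692, 2.5769).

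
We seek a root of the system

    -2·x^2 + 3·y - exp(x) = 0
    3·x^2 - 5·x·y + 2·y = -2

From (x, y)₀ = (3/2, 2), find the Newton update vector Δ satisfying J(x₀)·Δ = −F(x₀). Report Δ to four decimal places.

(-0.3817, -0.3397)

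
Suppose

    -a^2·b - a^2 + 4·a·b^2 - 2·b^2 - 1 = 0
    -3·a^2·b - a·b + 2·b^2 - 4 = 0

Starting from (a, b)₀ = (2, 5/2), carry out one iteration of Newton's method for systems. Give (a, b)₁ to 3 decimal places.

(1.252, 1.951)

At (2, 5/2): F = (22.500, -26.500).
Jacobian J = [[-2·a·b - 2·a + 4·b^2, -a^2 + 8·a·b - 4·b], [-6·a·b - b, -3·a^2 - a + 4·b]].
At the point, J = [[11.000, 26.000], [-32.500, -4.000]] (det J = 801.000).
Solving J·Δ = −F gives Δ = (-0.748, -0.549).
Then the next iterate is (a, b)₁ = (1.252, 1.951).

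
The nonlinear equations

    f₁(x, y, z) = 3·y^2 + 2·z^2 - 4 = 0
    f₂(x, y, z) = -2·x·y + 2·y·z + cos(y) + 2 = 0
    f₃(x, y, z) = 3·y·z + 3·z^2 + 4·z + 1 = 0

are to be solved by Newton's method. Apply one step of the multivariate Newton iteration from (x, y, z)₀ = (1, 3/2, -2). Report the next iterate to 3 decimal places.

(1.092, 0.624, -1.642)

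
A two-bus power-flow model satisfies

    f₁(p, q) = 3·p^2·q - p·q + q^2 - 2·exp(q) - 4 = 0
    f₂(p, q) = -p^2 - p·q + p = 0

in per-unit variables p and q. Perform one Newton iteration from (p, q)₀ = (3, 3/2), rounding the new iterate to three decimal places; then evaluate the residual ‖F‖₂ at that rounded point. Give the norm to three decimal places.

101.433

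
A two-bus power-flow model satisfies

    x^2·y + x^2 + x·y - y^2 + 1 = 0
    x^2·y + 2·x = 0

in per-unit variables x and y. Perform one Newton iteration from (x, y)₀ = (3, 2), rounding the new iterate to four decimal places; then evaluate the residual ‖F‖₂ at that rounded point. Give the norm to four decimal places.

At (3, 2): F = (30.0000, 24.0000).
Jacobian J = [[2·x·y + 2·x + y, x^2 + x - 2·y], [2·x·y + 2, x^2]].
At the point, J = [[20.0000, 8.0000], [14.0000, 9.0000]] (det J = 68.0000).
Solving J·Δ = −F gives Δ = (-1.1471, -0.8824).
Then the next iterate is (x, y)₁ = (1.8529, 1.1176).
Re-evaluating at (1.8529, 1.1176): F = (9.091997, 7.542787), so ‖F‖₂ = 11.8135.

11.8135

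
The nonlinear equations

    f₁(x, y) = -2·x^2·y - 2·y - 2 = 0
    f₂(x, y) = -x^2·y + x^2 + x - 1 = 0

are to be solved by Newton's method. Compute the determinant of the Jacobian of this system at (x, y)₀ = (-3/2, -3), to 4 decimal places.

-31.0000

J = [[-4·x·y, -2·x^2 - 2], [-2·x·y + 2·x + 1, -x^2]].
At the point, J = [[-18.0000, -6.5000], [-11.0000, -2.2500]].
det J = -31.0000.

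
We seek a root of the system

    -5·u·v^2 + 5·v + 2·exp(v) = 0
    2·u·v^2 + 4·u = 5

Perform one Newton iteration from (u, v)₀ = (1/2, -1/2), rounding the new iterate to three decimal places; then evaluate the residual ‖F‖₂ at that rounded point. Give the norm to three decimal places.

0.585

At (1/2, -1/2): F = (-1.91194, -2.750).
Jacobian J = [[-5·v^2, -10·u·v + 2·exp(v) + 5], [2·v^2 + 4, 4·u·v]].
At the point, J = [[-1.250, 8.71306], [4.500, -1.000]] (det J = -37.95878).
Solving J·Δ = −F gives Δ = (0.682, 0.317).
Then the next iterate is (u, v)₁ = (1.182, -0.183).
Re-evaluating at (1.182, -0.183): F = (0.55262, -0.19283), so ‖F‖₂ = 0.585.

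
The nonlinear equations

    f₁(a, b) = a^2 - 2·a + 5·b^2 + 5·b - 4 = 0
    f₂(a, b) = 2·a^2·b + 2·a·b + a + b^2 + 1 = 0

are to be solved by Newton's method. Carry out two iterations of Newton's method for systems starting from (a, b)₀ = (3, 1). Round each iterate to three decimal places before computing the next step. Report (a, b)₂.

(0.365, 0.677)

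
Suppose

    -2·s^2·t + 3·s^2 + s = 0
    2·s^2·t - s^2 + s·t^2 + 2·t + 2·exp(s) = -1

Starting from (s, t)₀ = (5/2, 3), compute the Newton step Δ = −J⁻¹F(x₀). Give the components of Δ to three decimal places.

(-1.847, 0.768)

At (5/2, 3): F = (-16.250, 85.11499).
Jacobian J = [[-4·s·t + 6·s + 1, -2·s^2], [4·s·t - 2·s + t^2 + 2·exp(s), 2·s^2 + 2·s·t + 2]].
At the point, J = [[-14.000, -12.500], [58.36499, 29.500]] (det J = 316.56235).
Solving J·Δ = −F gives Δ = (-1.847, 0.768).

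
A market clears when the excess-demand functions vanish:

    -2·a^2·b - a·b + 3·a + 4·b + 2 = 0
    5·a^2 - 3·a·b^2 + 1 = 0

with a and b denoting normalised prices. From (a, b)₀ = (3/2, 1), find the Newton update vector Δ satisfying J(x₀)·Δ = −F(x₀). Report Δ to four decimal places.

(0.4167, 1.4167)

At (3/2, 1): F = (4.5000, 7.7500).
Jacobian J = [[-4·a·b - b + 3, -2·a^2 - a + 4], [10·a - 3·b^2, -6·a·b]].
At the point, J = [[-4.0000, -2.0000], [12.0000, -9.0000]] (det J = 60.0000).
Solving J·Δ = −F gives Δ = (0.4167, 1.4167).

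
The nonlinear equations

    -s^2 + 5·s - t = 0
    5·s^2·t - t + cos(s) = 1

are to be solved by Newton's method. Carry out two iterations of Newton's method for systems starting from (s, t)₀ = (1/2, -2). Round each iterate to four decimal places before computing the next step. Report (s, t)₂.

At (1/2, -2): F = (4.2500, -0.622417).
Jacobian J = [[-2·s + 5, -1], [10·s·t - sin(s), 5·s^2 - 1]].
At the point, J = [[4.0000, -1.0000], [-10.479426, 0.2500]] (det J = -9.479426).
Solving J·Δ = −F gives Δ = (0.0464, 4.4357).
Then the next iterate is (s, t)₁ = (0.5464, 2.4357).
Round to (0.5464, 2.4357) and repeat: F = (-0.002253, 1.054628), J = [[3.9072, -1.0000], [12.789050, 0.492765]].
Δ = (-0.0716, -0.2820), so (s, t)₂ = (0.4748, 2.1537).

(0.4748, 2.1537)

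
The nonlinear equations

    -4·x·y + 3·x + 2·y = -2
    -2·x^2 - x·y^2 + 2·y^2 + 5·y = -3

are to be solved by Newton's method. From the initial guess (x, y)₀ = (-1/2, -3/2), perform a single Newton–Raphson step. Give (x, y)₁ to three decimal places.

At (-1/2, -3/2): F = (-5.500, 0.625).
Jacobian J = [[-4·y + 3, -4·x + 2], [-4·x - y^2, -2·x·y + 4·y + 5]].
At the point, J = [[9.000, 4.000], [-0.250, -2.500]] (det J = -21.500).
Solving J·Δ = −F gives Δ = (0.523, 0.198).
Then the next iterate is (x, y)₁ = (0.023, -1.302).

(0.023, -1.302)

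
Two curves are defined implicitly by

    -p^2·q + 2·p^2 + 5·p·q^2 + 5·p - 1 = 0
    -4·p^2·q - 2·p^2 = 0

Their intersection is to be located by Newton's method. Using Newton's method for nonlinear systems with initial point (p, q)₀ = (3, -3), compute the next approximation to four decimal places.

(2.3706, -1.5490)

At (3, -3): F = (194.0000, 90.0000).
Jacobian J = [[-2·p·q + 4·p + 5·q^2 + 5, -p^2 + 10·p·q], [-8·p·q - 4·p, -4·p^2]].
At the point, J = [[80.0000, -99.0000], [60.0000, -36.0000]] (det J = 3060.0000).
Solving J·Δ = −F gives Δ = (-0.6294, 1.4510).
Then the next iterate is (p, q)₁ = (2.3706, -1.5490).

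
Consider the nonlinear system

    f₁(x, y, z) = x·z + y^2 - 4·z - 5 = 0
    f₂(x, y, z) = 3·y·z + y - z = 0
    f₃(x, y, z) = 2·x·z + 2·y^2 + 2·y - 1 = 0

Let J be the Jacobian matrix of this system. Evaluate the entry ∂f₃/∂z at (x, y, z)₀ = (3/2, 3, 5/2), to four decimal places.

∂f₃/∂z = 2·x.
At (3/2, 3, 5/2) this is 3.0000.

3.0000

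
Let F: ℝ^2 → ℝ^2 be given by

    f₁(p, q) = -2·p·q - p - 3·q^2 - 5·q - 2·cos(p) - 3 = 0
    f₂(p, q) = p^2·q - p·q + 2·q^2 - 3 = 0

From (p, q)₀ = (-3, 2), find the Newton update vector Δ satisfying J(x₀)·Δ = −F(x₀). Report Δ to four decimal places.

(0.6108, -1.0224)

At (-3, 2): F = (-8.020015, 29.0000).
Jacobian J = [[-2·q + 2·sin(p) - 1, -2·p - 6·q - 5], [2·p·q - q, p^2 - p + 4·q]].
At the point, J = [[-5.282240, -11.0000], [-14.0000, 20.0000]] (det J = -259.644800).
Solving J·Δ = −F gives Δ = (0.6108, -1.0224).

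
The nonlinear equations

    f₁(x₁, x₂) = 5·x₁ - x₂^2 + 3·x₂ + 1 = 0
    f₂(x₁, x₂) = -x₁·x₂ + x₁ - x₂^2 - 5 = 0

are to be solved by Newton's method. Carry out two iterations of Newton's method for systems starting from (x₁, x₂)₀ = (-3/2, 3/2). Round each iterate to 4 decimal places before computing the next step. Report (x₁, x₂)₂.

At (-3/2, 3/2): F = (-4.2500, -6.5000).
Jacobian J = [[5, -2·x₂ + 3], [-x₂ + 1, -x₁ - 2·x₂]].
At the point, J = [[5.0000, 0.0000], [-0.5000, -1.5000]] (det J = -7.5000).
Solving J·Δ = −F gives Δ = (0.8500, -4.6167).
Then the next iterate is (x₁, x₂)₁ = (-0.6500, -3.1167).
Round to (-0.6500, -3.1167) and repeat: F = (-21.313919, -17.389674), J = [[5.0000, 9.2334], [4.1167, 6.8834]].
Δ = (3.8545, 0.2211), so (x₁, x₂)₂ = (3.2045, -2.8956).

(3.2045, -2.8956)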